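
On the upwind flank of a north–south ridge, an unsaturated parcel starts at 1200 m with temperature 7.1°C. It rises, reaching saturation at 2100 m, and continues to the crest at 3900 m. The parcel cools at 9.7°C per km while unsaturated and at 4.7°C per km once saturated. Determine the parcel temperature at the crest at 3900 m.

-10.09°C

Dry to 2100 m: -9.7 × 0.9 km = -8.73°C, so T = -1.63°C.
Saturated to 3900 m: -4.7 × 1.8 km = -8.46°C, so T = -10.09°C.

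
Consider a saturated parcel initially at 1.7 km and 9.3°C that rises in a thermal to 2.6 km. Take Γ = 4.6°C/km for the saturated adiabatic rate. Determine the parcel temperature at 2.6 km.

1700–2600 m, saturated adiabatic: Δz = 0.9 km ⇒ ΔT = -4.14°C; T = 5.16°C

5.16°C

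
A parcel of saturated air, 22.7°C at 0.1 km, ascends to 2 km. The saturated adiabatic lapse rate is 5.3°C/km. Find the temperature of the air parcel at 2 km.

100 → 2000 m (saturated adiabatic, 5.3°C/km): ΔT = -5.3 × 1.9 = -10.07°C → T = 12.63°C

12.63°C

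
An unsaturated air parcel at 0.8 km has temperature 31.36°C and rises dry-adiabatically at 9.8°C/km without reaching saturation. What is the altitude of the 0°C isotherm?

4 km

Height above start = (31.36 − 0) / 9.8 = 3.2 km
Altitude = 800 m + 3200 m = 4000 m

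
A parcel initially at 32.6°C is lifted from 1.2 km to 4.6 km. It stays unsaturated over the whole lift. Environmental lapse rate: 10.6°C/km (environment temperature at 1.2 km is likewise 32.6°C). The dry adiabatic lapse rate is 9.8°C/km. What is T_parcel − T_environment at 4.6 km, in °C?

Parcel:
  Dry to 4600 m: -9.8 × 3.4 km = -33.32°C, so T = -0.72°C.
Environment:
  Environment to 4600 m: -10.6 × 3.4 km = -36.04°C, so T = -3.44°C.
T_parcel − T_env = -0.72 − (-3.44) = +2.72°C

+2.72°C (parcel warmer than environment)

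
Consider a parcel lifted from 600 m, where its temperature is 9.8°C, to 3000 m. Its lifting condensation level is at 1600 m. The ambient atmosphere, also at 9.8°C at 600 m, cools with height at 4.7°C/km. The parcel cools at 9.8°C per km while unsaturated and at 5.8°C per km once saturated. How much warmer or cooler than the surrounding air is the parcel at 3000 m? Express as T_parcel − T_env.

-6.64°C (parcel cooler than environment)

Parcel:
  600 → 1600 m (dry, 9.8°C/km): ΔT = -9.8 × 1 = -9.8°C → T = 0°C
  1600 → 3000 m (saturated, 5.8°C/km): ΔT = -5.8 × 1.4 = -8.12°C → T = -8.12°C
Environment:
  600 → 3000 m (environment, 4.7°C/km): ΔT = -4.7 × 2.4 = -11.28°C → T = -1.48°C
T_parcel − T_env = -8.12 − (-1.48) = -6.64°C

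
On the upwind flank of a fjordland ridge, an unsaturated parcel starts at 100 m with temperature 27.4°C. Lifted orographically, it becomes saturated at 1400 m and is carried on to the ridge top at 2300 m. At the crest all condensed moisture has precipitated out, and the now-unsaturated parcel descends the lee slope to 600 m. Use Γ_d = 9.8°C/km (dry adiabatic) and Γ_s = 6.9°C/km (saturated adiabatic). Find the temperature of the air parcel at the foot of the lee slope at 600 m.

25.11°C

100 → 1400 m (dry, 9.8°C/km): ΔT = -9.8 × 1.3 = -12.74°C → T = 14.66°C
1400 → 2300 m (saturated, 6.9°C/km): ΔT = -6.9 × 0.9 = -6.21°C → T = 8.45°C
2300 → 600 m (dry descent, 9.8°C/km): ΔT = +9.8 × 1.7 = +16.66°C → T = 25.11°C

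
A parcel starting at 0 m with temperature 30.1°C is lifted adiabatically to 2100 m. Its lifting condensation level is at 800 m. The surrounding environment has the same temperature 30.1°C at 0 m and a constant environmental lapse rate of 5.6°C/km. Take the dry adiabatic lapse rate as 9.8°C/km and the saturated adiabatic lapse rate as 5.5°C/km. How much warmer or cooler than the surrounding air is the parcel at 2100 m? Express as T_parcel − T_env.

-3.23°C (parcel cooler than environment)

Parcel:
  Dry to 800 m: -9.8 × 0.8 km = -7.84°C, so T = 22.26°C.
  Saturated to 2100 m: -5.5 × 1.3 km = -7.15°C, so T = 15.11°C.
Environment:
  Environment to 2100 m: -5.6 × 2.1 km = -11.76°C, so T = 18.34°C.
T_parcel − T_env = 15.11 − 18.34 = -3.23°C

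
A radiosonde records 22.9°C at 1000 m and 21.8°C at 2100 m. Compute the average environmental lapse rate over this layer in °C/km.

1°C/km

Γ = −ΔT/Δz = (22.9 − 21.8) / (2100 − 1000) m
  = 1.1°C / 1.1 km = 1°C/km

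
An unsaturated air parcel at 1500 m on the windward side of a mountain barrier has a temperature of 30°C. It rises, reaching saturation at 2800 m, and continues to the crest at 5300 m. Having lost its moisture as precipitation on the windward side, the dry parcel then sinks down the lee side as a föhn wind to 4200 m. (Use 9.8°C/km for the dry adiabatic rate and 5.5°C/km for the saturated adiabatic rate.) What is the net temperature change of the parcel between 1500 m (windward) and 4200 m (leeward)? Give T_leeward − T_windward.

Dry to 2800 m: -9.8 × 1.3 km = -12.74°C, so T = 17.26°C.
Saturated to 5300 m: -5.5 × 2.5 km = -13.75°C, so T = 3.51°C.
Dry descent to 4200 m: +9.8 × 1.1 km = +10.78°C, so T = 14.29°C.
Net change vs windward start: 14.29 − 30 = -15.71°C

-15.71°C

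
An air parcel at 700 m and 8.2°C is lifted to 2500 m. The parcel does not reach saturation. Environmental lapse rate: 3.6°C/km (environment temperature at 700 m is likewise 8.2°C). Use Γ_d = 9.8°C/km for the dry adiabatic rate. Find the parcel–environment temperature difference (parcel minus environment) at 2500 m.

Parcel:
  From 700 m to 2500 m (dry): cools by 9.8 × 1.8 = 17.64°C, giving -9.44°C.
Environment:
  From 700 m to 2500 m (environment): cools by 3.6 × 1.8 = 6.48°C, giving 1.72°C.
T_parcel − T_env = -9.44 − 1.72 = -11.16°C

-11.16°C (parcel cooler than environment)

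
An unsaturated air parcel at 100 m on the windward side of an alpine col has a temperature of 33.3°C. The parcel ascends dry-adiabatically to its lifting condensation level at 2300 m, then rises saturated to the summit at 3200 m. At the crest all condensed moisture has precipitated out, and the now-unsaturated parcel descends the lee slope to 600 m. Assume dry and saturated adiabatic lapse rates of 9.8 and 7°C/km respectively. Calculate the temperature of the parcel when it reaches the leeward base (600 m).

30.92°C

100 → 2300 m (dry, 9.8°C/km): ΔT = -9.8 × 2.2 = -21.56°C → T = 11.74°C
2300 → 3200 m (saturated, 7°C/km): ΔT = -7 × 0.9 = -6.3°C → T = 5.44°C
3200 → 600 m (dry descent, 9.8°C/km): ΔT = +9.8 × 2.6 = +25.48°C → T = 30.92°C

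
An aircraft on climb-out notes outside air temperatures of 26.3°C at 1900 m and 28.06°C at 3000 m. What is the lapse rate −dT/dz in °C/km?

Γ = −ΔT/Δz = (26.3 − 28.06) / (3000 − 1900) m
  = -1.76°C / 1.1 km = -1.6°C/km

-1.6°C/km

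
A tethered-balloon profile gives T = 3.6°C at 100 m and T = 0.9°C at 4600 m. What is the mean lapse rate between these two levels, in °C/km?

0.6°C/km

Γ = −ΔT/Δz = (3.6 − 0.9) / (4600 − 100) m
  = 2.7°C / 4.5 km = 0.6°C/km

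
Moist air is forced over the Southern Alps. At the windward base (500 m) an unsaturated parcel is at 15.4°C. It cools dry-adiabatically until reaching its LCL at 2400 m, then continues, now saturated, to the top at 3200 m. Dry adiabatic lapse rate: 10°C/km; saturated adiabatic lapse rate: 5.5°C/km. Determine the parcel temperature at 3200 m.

From 500 m to 2400 m (dry): cools by 10 × 1.9 = 19°C, giving -3.6°C.
From 2400 m to 3200 m (saturated): cools by 5.5 × 0.8 = 4.4°C, giving -8°C.

-8°C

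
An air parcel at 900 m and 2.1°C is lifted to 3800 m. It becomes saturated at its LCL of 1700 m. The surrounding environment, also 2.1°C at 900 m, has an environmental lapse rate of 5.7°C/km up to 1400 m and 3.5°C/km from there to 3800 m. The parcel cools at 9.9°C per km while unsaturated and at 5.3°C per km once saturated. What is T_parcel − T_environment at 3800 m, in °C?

-7.8°C (parcel cooler than environment)

Parcel:
  Dry to 1700 m: -9.9 × 0.8 km = -7.92°C, so T = -5.82°C.
  Saturated to 3800 m: -5.3 × 2.1 km = -11.13°C, so T = -16.95°C.
Environment:
  Environment, lower layer to 1400 m: -5.7 × 0.5 km = -2.85°C, so T = -0.75°C.
  Environment, upper layer to 3800 m: -3.5 × 2.4 km = -8.4°C, so T = -9.15°C.
T_parcel − T_env = -16.95 − (-9.15) = -7.8°C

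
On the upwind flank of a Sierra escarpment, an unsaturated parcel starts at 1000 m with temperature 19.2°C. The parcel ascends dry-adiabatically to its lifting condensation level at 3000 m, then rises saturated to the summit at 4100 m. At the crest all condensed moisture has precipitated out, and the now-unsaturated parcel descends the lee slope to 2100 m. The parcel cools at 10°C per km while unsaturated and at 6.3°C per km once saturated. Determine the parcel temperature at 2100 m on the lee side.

Dry to 3000 m: -10 × 2 km = -20°C, so T = -0.8°C.
Saturated to 4100 m: -6.3 × 1.1 km = -6.93°C, so T = -7.73°C.
Dry descent to 2100 m: +10 × 2 km = +20°C, so T = 12.27°C.

12.27°C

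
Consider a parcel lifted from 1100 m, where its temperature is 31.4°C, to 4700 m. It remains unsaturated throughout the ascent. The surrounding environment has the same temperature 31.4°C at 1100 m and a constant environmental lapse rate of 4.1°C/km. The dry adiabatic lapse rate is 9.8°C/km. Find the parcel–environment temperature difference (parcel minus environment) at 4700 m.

Parcel:
  1100 → 4700 m (dry, 9.8°C/km): ΔT = -9.8 × 3.6 = -35.28°C → T = -3.88°C
Environment:
  1100 → 4700 m (environment, 4.1°C/km): ΔT = -4.1 × 3.6 = -14.76°C → T = 16.64°C
T_parcel − T_env = -3.88 − 16.64 = -20.52°C

-20.52°C (parcel cooler than environment)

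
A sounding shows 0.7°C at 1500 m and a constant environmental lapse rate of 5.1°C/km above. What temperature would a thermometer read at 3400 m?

-8.99°C

Environmental to 3400 m: -5.1 × 1.9 km = -9.69°C, so T = -8.99°C.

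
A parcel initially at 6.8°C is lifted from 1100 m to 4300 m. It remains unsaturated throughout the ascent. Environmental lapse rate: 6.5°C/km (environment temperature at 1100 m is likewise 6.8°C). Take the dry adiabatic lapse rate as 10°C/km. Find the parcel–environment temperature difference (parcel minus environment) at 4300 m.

Parcel:
  1100 → 4300 m (dry, 10°C/km): ΔT = -10 × 3.2 = -32°C → T = -25.2°C
Environment:
  1100 → 4300 m (environment, 6.5°C/km): ΔT = -6.5 × 3.2 = -20.8°C → T = -14°C
T_parcel − T_env = -25.2 − (-14) = -11.2°C

-11.2°C (parcel cooler than environment)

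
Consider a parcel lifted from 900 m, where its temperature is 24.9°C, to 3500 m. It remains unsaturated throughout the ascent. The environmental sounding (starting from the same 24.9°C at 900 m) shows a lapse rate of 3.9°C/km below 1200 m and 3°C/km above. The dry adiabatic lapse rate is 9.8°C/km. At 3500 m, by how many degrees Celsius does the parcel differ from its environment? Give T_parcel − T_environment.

-17.41°C (parcel cooler than environment)

Parcel:
  900–3500 m, dry: Δz = 2.6 km ⇒ ΔT = -25.48°C; T = -0.58°C
Environment:
  900–1200 m, environment, lower layer: Δz = 0.3 km ⇒ ΔT = -1.17°C; T = 23.73°C
  1200–3500 m, environment, upper layer: Δz = 2.3 km ⇒ ΔT = -6.9°C; T = 16.83°C
T_parcel − T_env = -0.58 − 16.83 = -17.41°C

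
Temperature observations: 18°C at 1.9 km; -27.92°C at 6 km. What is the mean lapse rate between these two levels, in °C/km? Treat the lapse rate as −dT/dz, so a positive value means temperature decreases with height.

11.2°C/km

Γ = −ΔT/Δz = (18 − (-27.92)) / (6000 − 1900) m
  = 45.92°C / 4.1 km = 11.2°C/km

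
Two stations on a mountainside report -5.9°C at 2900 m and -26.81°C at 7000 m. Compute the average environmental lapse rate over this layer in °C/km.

Γ = −ΔT/Δz = (-5.9 − (-26.81)) / (7000 − 2900) m
  = 20.91°C / 4.1 km = 5.1°C/km

5.1°C/km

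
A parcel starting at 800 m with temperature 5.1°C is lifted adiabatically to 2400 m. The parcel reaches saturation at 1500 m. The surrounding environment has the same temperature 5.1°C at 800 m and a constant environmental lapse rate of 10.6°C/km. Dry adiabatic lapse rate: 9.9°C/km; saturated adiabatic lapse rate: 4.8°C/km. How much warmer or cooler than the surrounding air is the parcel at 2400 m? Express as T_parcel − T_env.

+5.71°C (parcel warmer than environment)

Parcel:
  Dry to 1500 m: -9.9 × 0.7 km = -6.93°C, so T = -1.83°C.
  Saturated to 2400 m: -4.8 × 0.9 km = -4.32°C, so T = -6.15°C.
Environment:
  Environment to 2400 m: -10.6 × 1.6 km = -16.96°C, so T = -11.86°C.
T_parcel − T_env = -6.15 − (-11.86) = +5.71°C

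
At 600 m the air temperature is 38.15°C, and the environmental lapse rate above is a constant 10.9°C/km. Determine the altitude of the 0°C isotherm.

4100 m

Height above start = (38.15 − 0) / 10.9 = 3.5 km
Altitude = 600 m + 3500 m = 4100 m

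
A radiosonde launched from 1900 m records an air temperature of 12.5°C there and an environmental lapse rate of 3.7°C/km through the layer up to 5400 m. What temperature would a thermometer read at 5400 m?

-0.45°C

1900–5400 m, environmental: Δz = 3.5 km ⇒ ΔT = -12.95°C; T = -0.45°C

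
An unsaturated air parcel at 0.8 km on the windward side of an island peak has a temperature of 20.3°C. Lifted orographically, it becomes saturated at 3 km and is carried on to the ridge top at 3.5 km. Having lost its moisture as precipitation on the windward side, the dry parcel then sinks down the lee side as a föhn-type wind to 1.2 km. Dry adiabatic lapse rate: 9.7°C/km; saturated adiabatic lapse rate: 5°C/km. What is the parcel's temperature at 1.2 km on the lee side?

From 800 m to 3000 m (dry): cools by 9.7 × 2.2 = 21.34°C, giving -1.04°C.
From 3000 m to 3500 m (saturated): cools by 5 × 0.5 = 2.5°C, giving -3.54°C.
From 3500 m to 1200 m (dry descent): warms by 9.7 × 2.3 = 22.31°C, giving 18.77°C.

18.77°C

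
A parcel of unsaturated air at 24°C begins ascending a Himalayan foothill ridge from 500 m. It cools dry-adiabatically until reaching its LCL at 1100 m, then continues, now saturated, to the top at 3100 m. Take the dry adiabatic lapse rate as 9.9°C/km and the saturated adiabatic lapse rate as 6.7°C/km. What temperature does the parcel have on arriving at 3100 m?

4.66°C

Dry to 1100 m: -9.9 × 0.6 km = -5.94°C, so T = 18.06°C.
Saturated to 3100 m: -6.7 × 2 km = -13.4°C, so T = 4.66°C.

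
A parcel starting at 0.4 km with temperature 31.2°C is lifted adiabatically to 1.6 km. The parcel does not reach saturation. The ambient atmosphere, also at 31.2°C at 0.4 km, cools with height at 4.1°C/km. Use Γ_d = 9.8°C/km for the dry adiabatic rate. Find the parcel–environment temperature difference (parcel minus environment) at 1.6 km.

-6.84°C (parcel cooler than environment)

Parcel:
  Dry to 1600 m: -9.8 × 1.2 km = -11.76°C, so T = 19.44°C.
Environment:
  Environment to 1600 m: -4.1 × 1.2 km = -4.92°C, so T = 26.28°C.
T_parcel − T_env = 19.44 − 26.28 = -6.84°C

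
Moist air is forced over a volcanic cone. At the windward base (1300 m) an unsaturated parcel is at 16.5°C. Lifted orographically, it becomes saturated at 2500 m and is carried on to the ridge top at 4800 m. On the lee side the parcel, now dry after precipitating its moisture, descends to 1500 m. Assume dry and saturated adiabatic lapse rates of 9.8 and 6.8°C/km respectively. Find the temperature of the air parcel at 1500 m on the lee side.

21.44°C

1300–2500 m, dry: Δz = 1.2 km ⇒ ΔT = -11.76°C; T = 4.74°C
2500–4800 m, saturated: Δz = 2.3 km ⇒ ΔT = -15.64°C; T = -10.9°C
4800–1500 m, dry descent: Δz = 3.3 km ⇒ ΔT = +32.34°C; T = 21.44°C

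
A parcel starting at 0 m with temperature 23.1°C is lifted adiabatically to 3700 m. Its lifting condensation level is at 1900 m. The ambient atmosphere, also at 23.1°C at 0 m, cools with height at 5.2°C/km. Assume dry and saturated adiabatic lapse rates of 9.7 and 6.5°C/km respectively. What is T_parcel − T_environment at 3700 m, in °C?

-10.89°C (parcel cooler than environment)

Parcel:
  From 0 m to 1900 m (dry): cools by 9.7 × 1.9 = 18.43°C, giving 4.67°C.
  From 1900 m to 3700 m (saturated): cools by 6.5 × 1.8 = 11.7°C, giving -7.03°C.
Environment:
  From 0 m to 3700 m (environment): cools by 5.2 × 3.7 = 19.24°C, giving 3.86°C.
T_parcel − T_env = -7.03 − 3.86 = -10.89°C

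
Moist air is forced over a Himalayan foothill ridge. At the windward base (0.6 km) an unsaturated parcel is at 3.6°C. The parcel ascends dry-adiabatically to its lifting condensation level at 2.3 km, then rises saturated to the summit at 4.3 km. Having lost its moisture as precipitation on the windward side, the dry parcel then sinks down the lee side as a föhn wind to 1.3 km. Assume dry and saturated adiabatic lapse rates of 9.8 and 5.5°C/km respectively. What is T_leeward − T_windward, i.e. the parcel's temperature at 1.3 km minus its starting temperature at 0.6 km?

+1.74°C

600–2300 m, dry: Δz = 1.7 km ⇒ ΔT = -16.66°C; T = -13.06°C
2300–4300 m, saturated: Δz = 2 km ⇒ ΔT = -11°C; T = -24.06°C
4300–1300 m, dry descent: Δz = 3 km ⇒ ΔT = +29.4°C; T = 5.34°C
Net change vs windward start: 5.34 − 3.6 = +1.74°C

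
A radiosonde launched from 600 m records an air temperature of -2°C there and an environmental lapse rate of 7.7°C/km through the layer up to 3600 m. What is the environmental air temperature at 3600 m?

600–3600 m, environmental: Δz = 3 km ⇒ ΔT = -23.1°C; T = -25.1°C

-25.1°C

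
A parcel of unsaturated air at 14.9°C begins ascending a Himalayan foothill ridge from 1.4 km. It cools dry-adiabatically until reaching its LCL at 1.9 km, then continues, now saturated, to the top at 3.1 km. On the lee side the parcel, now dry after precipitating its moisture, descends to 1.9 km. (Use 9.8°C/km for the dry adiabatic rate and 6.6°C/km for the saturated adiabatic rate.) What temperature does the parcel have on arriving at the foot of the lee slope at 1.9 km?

1400–1900 m, dry: Δz = 0.5 km ⇒ ΔT = -4.9°C; T = 10°C
1900–3100 m, saturated: Δz = 1.2 km ⇒ ΔT = -7.92°C; T = 2.08°C
3100–1900 m, dry descent: Δz = 1.2 km ⇒ ΔT = +11.76°C; T = 13.84°C

13.84°C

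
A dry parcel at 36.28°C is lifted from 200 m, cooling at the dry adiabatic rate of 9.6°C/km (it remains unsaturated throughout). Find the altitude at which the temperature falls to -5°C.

Height above start = (36.28 − (-5)) / 9.6 = 4.3 km
Altitude = 200 m + 4300 m = 4500 m

4500 m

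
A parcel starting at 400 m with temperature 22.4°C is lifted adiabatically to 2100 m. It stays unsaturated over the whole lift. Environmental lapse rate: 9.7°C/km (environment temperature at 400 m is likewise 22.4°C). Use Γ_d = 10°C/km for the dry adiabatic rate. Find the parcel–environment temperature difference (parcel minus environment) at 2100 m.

-0.51°C (parcel cooler than environment)

Parcel:
  400 → 2100 m (dry, 10°C/km): ΔT = -10 × 1.7 = -17°C → T = 5.4°C
Environment:
  400 → 2100 m (environment, 9.7°C/km): ΔT = -9.7 × 1.7 = -16.49°C → T = 5.91°C
T_parcel − T_env = 5.4 − 5.91 = -0.51°C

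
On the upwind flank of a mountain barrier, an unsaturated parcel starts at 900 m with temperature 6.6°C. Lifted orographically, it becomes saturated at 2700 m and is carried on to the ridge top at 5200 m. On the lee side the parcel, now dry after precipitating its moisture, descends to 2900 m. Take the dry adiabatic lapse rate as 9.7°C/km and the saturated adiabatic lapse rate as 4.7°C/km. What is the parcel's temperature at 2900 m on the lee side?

900–2700 m, dry: Δz = 1.8 km ⇒ ΔT = -17.46°C; T = -10.86°C
2700–5200 m, saturated: Δz = 2.5 km ⇒ ΔT = -11.75°C; T = -22.61°C
5200–2900 m, dry descent: Δz = 2.3 km ⇒ ΔT = +22.31°C; T = -0.3°C

-0.3°C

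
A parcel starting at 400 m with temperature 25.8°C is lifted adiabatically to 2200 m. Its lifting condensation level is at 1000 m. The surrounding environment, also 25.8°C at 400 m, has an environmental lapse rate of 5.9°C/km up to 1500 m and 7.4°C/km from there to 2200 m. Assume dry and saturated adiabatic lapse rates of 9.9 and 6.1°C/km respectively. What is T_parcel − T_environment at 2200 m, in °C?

-1.59°C (parcel cooler than environment)

Parcel:
  400–1000 m, dry: Δz = 0.6 km ⇒ ΔT = -5.94°C; T = 19.86°C
  1000–2200 m, saturated: Δz = 1.2 km ⇒ ΔT = -7.32°C; T = 12.54°C
Environment:
  400–1500 m, environment, lower layer: Δz = 1.1 km ⇒ ΔT = -6.49°C; T = 19.31°C
  1500–2200 m, environment, upper layer: Δz = 0.7 km ⇒ ΔT = -5.18°C; T = 14.13°C
T_parcel − T_env = 12.54 − 14.13 = -1.59°C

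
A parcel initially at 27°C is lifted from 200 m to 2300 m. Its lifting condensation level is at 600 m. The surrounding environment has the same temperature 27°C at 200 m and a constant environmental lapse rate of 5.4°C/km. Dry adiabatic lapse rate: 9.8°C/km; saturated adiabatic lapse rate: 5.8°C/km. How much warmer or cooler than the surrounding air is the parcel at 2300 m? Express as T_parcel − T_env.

Parcel:
  From 200 m to 600 m (dry): cools by 9.8 × 0.4 = 3.92°C, giving 23.08°C.
  From 600 m to 2300 m (saturated): cools by 5.8 × 1.7 = 9.86°C, giving 13.22°C.
Environment:
  From 200 m to 2300 m (environment): cools by 5.4 × 2.1 = 11.34°C, giving 15.66°C.
T_parcel − T_env = 13.22 − 15.66 = -2.44°C

-2.44°C (parcel cooler than environment)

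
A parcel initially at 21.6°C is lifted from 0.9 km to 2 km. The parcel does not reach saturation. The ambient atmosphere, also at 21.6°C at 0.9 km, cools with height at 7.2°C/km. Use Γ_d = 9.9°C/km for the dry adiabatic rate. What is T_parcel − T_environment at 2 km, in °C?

-2.97°C (parcel cooler than environment)

Parcel:
  Dry to 2000 m: -9.9 × 1.1 km = -10.89°C, so T = 10.71°C.
Environment:
  Environment to 2000 m: -7.2 × 1.1 km = -7.92°C, so T = 13.68°C.
T_parcel − T_env = 10.71 − 13.68 = -2.97°C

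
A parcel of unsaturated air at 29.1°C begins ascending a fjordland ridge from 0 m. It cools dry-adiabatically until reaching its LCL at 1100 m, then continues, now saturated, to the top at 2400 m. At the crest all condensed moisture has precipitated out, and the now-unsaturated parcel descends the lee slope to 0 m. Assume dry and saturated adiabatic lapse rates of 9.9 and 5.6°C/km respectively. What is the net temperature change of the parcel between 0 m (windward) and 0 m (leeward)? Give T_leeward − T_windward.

+5.59°C

Dry to 1100 m: -9.9 × 1.1 km = -10.89°C, so T = 18.21°C.
Saturated to 2400 m: -5.6 × 1.3 km = -7.28°C, so T = 10.93°C.
Dry descent to 0 m: +9.9 × 2.4 km = +23.76°C, so T = 34.69°C.
Net change vs windward start: 34.69 − 29.1 = +5.59°C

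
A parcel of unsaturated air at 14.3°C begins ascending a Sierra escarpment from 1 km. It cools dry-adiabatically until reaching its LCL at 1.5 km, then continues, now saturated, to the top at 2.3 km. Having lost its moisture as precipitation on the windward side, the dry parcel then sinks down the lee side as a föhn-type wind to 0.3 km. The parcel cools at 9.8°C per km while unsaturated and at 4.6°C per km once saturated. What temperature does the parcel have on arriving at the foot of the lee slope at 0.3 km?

Dry to 1500 m: -9.8 × 0.5 km = -4.9°C, so T = 9.4°C.
Saturated to 2300 m: -4.6 × 0.8 km = -3.68°C, so T = 5.72°C.
Dry descent to 300 m: +9.8 × 2 km = +19.6°C, so T = 25.32°C.

25.32°C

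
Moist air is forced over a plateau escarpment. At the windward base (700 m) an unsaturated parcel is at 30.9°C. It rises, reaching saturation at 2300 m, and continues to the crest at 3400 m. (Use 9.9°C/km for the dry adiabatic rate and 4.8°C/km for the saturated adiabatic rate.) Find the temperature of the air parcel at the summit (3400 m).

9.78°C

700 → 2300 m (dry, 9.9°C/km): ΔT = -9.9 × 1.6 = -15.84°C → T = 15.06°C
2300 → 3400 m (saturated, 4.8°C/km): ΔT = -4.8 × 1.1 = -5.28°C → T = 9.78°C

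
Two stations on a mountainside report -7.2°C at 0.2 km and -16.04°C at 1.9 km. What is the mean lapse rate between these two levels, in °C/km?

5.2°C/km

Γ = −ΔT/Δz = (-7.2 − (-16.04)) / (1900 − 200) m
  = 8.84°C / 1.7 km = 5.2°C/km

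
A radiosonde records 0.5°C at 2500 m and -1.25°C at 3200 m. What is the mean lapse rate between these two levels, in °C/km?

Γ = −ΔT/Δz = (0.5 − (-1.25)) / (3200 − 2500) m
  = 1.75°C / 0.7 km = 2.5°C/km

2.5°C/km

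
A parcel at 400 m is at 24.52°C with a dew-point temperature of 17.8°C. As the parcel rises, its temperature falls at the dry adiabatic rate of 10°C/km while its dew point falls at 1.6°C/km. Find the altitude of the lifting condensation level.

1200 m

T and T_d converge at 10 − 1.6 = 8.4°C per km
Height above start = (24.52 − 17.8) / 8.4 = 0.8 km
LCL altitude = 400 m + 800 m = 1200 m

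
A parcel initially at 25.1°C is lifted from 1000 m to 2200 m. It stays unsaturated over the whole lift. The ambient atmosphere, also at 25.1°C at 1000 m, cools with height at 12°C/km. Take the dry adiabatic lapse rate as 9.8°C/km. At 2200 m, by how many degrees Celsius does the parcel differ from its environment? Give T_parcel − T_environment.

+2.64°C (parcel warmer than environment)

Parcel:
  Dry to 2200 m: -9.8 × 1.2 km = -11.76°C, so T = 13.34°C.
Environment:
  Environment to 2200 m: -12 × 1.2 km = -14.4°C, so T = 10.7°C.
T_parcel − T_env = 13.34 − 10.7 = +2.64°C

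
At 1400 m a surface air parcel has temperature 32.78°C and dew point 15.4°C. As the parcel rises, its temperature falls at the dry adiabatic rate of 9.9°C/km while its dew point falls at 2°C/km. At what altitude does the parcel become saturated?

T and T_d converge at 9.9 − 2 = 7.9°C per km
Height above start = (32.78 − 15.4) / 7.9 = 2.2 km
LCL altitude = 1400 m + 2200 m = 3600 m

3600 m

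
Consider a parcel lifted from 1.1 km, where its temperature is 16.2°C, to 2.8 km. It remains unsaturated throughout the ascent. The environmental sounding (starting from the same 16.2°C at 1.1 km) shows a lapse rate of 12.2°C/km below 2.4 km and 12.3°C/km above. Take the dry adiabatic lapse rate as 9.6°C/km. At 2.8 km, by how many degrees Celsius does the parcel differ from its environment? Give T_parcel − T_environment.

Parcel:
  1100–2800 m, dry: Δz = 1.7 km ⇒ ΔT = -16.32°C; T = -0.12°C
Environment:
  1100–2400 m, environment, lower layer: Δz = 1.3 km ⇒ ΔT = -15.86°C; T = 0.34°C
  2400–2800 m, environment, upper layer: Δz = 0.4 km ⇒ ΔT = -4.92°C; T = -4.58°C
T_parcel − T_env = -0.12 − (-4.58) = +4.46°C

+4.46°C (parcel warmer than environment)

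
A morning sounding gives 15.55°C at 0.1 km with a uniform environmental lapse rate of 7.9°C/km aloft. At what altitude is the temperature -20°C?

Height above start = (15.55 − (-20)) / 7.9 = 4.5 km
Altitude = 100 m + 4500 m = 4600 m

4.6 km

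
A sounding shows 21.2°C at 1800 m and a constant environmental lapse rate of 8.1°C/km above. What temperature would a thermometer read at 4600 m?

1800 → 4600 m (environmental, 8.1°C/km): ΔT = -8.1 × 2.8 = -22.68°C → T = -1.48°C

-1.48°C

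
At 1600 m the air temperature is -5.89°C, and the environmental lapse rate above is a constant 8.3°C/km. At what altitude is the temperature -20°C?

3300 m

Height above start = (-5.89 − (-20)) / 8.3 = 1.7 km
Altitude = 1600 m + 1700 m = 3300 m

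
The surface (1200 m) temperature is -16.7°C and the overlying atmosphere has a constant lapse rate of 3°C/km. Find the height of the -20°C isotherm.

Height above start = (-16.7 − (-20)) / 3 = 1.1 km
Altitude = 1200 m + 1100 m = 2300 m

2300 m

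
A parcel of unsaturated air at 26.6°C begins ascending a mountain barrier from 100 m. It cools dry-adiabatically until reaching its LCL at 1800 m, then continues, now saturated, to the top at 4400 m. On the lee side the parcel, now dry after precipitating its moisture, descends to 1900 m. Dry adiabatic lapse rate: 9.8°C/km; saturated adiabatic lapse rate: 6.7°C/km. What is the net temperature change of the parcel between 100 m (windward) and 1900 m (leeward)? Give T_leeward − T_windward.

From 100 m to 1800 m (dry): cools by 9.8 × 1.7 = 16.66°C, giving 9.94°C.
From 1800 m to 4400 m (saturated): cools by 6.7 × 2.6 = 17.42°C, giving -7.48°C.
From 4400 m to 1900 m (dry descent): warms by 9.8 × 2.5 = 24.5°C, giving 17.02°C.
Net change vs windward start: 17.02 − 26.6 = -9.58°C

-9.58°C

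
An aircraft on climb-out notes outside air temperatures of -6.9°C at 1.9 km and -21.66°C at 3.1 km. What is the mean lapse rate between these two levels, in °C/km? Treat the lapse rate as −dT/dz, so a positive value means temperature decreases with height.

Γ = −ΔT/Δz = (-6.9 − (-21.66)) / (3100 − 1900) m
  = 14.76°C / 1.2 km = 12.3°C/km

12.3°C/km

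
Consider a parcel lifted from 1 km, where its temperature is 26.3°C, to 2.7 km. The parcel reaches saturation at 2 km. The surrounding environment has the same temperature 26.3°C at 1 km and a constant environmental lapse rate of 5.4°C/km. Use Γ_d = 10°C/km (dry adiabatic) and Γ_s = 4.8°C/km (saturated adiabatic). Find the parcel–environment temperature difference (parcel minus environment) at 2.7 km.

Parcel:
  1000–2000 m, dry: Δz = 1 km ⇒ ΔT = -10°C; T = 16.3°C
  2000–2700 m, saturated: Δz = 0.7 km ⇒ ΔT = -3.36°C; T = 12.94°C
Environment:
  1000–2700 m, environment: Δz = 1.7 km ⇒ ΔT = -9.18°C; T = 17.12°C
T_parcel − T_env = 12.94 − 17.12 = -4.18°C

-4.18°C (parcel cooler than environment)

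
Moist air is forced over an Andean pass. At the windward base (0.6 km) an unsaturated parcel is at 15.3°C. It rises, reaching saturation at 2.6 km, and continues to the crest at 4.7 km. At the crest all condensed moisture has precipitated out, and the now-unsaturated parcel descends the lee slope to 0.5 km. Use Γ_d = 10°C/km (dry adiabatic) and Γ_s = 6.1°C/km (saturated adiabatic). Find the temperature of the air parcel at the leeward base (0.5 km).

24.49°C

From 600 m to 2600 m (dry): cools by 10 × 2 = 20°C, giving -4.7°C.
From 2600 m to 4700 m (saturated): cools by 6.1 × 2.1 = 12.81°C, giving -17.51°C.
From 4700 m to 500 m (dry descent): warms by 10 × 4.2 = 42°C, giving 24.49°C.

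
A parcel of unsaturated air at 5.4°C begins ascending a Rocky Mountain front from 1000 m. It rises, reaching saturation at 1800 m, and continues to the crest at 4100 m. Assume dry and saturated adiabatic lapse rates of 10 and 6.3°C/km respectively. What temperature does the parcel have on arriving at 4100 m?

-17.09°C

1000–1800 m, dry: Δz = 0.8 km ⇒ ΔT = -8°C; T = -2.6°C
1800–4100 m, saturated: Δz = 2.3 km ⇒ ΔT = -14.49°C; T = -17.09°C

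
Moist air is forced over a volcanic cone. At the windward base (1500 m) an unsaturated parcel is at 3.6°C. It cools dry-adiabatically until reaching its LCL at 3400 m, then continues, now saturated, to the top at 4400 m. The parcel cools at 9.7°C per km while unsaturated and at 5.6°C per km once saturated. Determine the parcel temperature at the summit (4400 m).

-20.43°C

Dry to 3400 m: -9.7 × 1.9 km = -18.43°C, so T = -14.83°C.
Saturated to 4400 m: -5.6 × 1 km = -5.6°C, so T = -20.43°C.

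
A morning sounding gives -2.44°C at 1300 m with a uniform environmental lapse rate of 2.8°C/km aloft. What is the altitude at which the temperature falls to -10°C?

Height above start = (-2.44 − (-10)) / 2.8 = 2.7 km
Altitude = 1300 m + 2700 m = 4000 m

4000 m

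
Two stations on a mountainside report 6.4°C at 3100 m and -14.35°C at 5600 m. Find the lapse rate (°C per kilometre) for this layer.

Γ = −ΔT/Δz = (6.4 − (-14.35)) / (5600 − 3100) m
  = 20.75°C / 2.5 km = 8.3°C/km

8.3°C/km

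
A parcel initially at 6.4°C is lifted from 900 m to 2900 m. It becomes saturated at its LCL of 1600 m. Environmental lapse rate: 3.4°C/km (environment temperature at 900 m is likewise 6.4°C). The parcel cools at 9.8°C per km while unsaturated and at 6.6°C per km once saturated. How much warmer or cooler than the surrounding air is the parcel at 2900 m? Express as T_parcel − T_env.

-8.64°C (parcel cooler than environment)

Parcel:
  900–1600 m, dry: Δz = 0.7 km ⇒ ΔT = -6.86°C; T = -0.46°C
  1600–2900 m, saturated: Δz = 1.3 km ⇒ ΔT = -8.58°C; T = -9.04°C
Environment:
  900–2900 m, environment: Δz = 2 km ⇒ ΔT = -6.8°C; T = -0.4°C
T_parcel − T_env = -9.04 − (-0.4) = -8.64°C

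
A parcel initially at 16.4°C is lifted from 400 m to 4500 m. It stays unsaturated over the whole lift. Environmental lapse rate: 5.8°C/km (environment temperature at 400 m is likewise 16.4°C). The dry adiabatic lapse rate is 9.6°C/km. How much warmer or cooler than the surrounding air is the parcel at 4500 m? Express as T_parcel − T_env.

-15.58°C (parcel cooler than environment)

Parcel:
  400 → 4500 m (dry, 9.6°C/km): ΔT = -9.6 × 4.1 = -39.36°C → T = -22.96°C
Environment:
  400 → 4500 m (environment, 5.8°C/km): ΔT = -5.8 × 4.1 = -23.78°C → T = -7.38°C
T_parcel − T_env = -22.96 − (-7.38) = -15.58°C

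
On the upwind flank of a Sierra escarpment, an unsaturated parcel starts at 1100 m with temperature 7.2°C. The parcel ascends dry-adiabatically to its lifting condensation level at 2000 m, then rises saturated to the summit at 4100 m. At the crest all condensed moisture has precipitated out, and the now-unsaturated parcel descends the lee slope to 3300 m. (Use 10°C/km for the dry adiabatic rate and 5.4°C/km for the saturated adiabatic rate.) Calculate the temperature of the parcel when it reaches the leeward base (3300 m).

Dry to 2000 m: -10 × 0.9 km = -9°C, so T = -1.8°C.
Saturated to 4100 m: -5.4 × 2.1 km = -11.34°C, so T = -13.14°C.
Dry descent to 3300 m: +10 × 0.8 km = +8°C, so T = -5.14°C.

-5.14°C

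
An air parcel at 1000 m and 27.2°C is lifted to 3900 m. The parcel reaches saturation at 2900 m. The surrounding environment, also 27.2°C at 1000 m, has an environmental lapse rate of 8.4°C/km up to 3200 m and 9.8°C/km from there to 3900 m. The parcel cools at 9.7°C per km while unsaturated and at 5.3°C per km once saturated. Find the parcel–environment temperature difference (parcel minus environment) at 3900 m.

+1.61°C (parcel warmer than environment)

Parcel:
  1000–2900 m, dry: Δz = 1.9 km ⇒ ΔT = -18.43°C; T = 8.77°C
  2900–3900 m, saturated: Δz = 1 km ⇒ ΔT = -5.3°C; T = 3.47°C
Environment:
  1000–3200 m, environment, lower layer: Δz = 2.2 km ⇒ ΔT = -18.48°C; T = 8.72°C
  3200–3900 m, environment, upper layer: Δz = 0.7 km ⇒ ΔT = -6.86°C; T = 1.86°C
T_parcel − T_env = 3.47 − 1.86 = +1.61°C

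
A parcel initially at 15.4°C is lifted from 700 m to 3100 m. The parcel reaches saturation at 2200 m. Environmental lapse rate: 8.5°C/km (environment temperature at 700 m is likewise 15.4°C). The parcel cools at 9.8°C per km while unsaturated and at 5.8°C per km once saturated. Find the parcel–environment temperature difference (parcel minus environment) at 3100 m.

+0.48°C (parcel warmer than environment)

Parcel:
  700–2200 m, dry: Δz = 1.5 km ⇒ ΔT = -14.7°C; T = 0.7°C
  2200–3100 m, saturated: Δz = 0.9 km ⇒ ΔT = -5.22°C; T = -4.52°C
Environment:
  700–3100 m, environment: Δz = 2.4 km ⇒ ΔT = -20.4°C; T = -5°C
T_parcel − T_env = -4.52 − (-5) = +0.48°C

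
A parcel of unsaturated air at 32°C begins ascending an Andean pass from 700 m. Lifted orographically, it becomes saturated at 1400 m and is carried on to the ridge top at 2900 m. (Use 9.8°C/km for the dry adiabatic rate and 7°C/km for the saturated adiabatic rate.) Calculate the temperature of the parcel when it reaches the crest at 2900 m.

700 → 1400 m (dry, 9.8°C/km): ΔT = -9.8 × 0.7 = -6.86°C → T = 25.14°C
1400 → 2900 m (saturated, 7°C/km): ΔT = -7 × 1.5 = -10.5°C → T = 14.64°C

14.64°C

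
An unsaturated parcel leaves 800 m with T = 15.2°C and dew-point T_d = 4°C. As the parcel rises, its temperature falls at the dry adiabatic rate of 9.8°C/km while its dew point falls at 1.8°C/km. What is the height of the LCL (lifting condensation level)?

T and T_d converge at 9.8 − 1.8 = 8°C per km
Height above start = (15.2 − 4) / 8 = 1.4 km
LCL altitude = 800 m + 1400 m = 2200 m

2200 m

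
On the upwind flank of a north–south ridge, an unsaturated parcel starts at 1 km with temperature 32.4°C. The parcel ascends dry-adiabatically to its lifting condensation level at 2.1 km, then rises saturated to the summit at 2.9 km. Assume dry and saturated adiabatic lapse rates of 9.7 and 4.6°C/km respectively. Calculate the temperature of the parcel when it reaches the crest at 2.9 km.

18.05°C

Dry to 2100 m: -9.7 × 1.1 km = -10.67°C, so T = 21.73°C.
Saturated to 2900 m: -4.6 × 0.8 km = -3.68°C, so T = 18.05°C.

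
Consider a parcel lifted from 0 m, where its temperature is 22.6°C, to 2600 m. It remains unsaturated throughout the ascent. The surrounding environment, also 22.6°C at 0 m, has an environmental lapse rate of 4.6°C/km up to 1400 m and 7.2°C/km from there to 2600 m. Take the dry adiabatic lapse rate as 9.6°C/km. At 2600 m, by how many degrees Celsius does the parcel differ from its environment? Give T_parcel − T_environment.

-9.88°C (parcel cooler than environment)

Parcel:
  From 0 m to 2600 m (dry): cools by 9.6 × 2.6 = 24.96°C, giving -2.36°C.
Environment:
  From 0 m to 1400 m (environment, lower layer): cools by 4.6 × 1.4 = 6.44°C, giving 16.16°C.
  From 1400 m to 2600 m (environment, upper layer): cools by 7.2 × 1.2 = 8.64°C, giving 7.52°C.
T_parcel − T_env = -2.36 − 7.52 = -9.88°C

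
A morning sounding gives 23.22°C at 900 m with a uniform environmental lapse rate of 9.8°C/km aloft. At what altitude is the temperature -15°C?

4800 m

Height above start = (23.22 − (-15)) / 9.8 = 3.9 km
Altitude = 900 m + 3900 m = 4800 m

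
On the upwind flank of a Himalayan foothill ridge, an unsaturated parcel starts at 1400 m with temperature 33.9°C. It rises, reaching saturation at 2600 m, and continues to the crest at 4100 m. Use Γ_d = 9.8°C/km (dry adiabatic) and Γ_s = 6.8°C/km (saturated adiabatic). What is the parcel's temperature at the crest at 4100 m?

11.94°C

1400–2600 m, dry: Δz = 1.2 km ⇒ ΔT = -11.76°C; T = 22.14°C
2600–4100 m, saturated: Δz = 1.5 km ⇒ ΔT = -10.2°C; T = 11.94°C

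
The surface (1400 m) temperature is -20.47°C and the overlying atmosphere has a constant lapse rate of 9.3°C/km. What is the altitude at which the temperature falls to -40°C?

3500 m

Height above start = (-20.47 − (-40)) / 9.3 = 2.1 km
Altitude = 1400 m + 2100 m = 3500 m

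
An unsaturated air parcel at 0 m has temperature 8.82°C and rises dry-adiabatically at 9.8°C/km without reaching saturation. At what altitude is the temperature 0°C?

900 m

Height above start = (8.82 − 0) / 9.8 = 0.9 km
Altitude = 0 m + 900 m = 900 m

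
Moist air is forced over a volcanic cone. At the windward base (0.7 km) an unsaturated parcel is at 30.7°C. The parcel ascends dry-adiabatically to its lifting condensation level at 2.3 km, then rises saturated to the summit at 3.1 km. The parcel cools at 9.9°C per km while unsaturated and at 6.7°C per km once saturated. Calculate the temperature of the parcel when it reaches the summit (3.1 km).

From 700 m to 2300 m (dry): cools by 9.9 × 1.6 = 15.84°C, giving 14.86°C.
From 2300 m to 3100 m (saturated): cools by 6.7 × 0.8 = 5.36°C, giving 9.5°C.

9.5°C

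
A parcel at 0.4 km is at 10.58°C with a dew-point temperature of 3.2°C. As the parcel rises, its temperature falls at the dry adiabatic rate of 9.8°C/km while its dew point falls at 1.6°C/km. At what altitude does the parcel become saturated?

T and T_d converge at 9.8 − 1.6 = 8.2°C per km
Height above start = (10.58 − 3.2) / 8.2 = 0.9 km
LCL altitude = 400 m + 900 m = 1300 m

1.3 km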